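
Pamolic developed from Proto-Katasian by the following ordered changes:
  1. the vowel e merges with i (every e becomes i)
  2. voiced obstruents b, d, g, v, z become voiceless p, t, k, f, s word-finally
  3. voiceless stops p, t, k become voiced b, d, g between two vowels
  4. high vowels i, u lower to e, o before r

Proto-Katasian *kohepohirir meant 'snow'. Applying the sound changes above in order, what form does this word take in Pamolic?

kohiboherer

Pamolic: *kohepohirir
  kohepohirir → kohipohirir   [vowel merger]
  kohipohirir (rule 2 does not apply)
  kohipohirir → kohibohirir   [intervocalic voicing]
  kohibohirir → kohiboherer   [pre-rhotic lowering]
  giving Pamolic kohiboherer.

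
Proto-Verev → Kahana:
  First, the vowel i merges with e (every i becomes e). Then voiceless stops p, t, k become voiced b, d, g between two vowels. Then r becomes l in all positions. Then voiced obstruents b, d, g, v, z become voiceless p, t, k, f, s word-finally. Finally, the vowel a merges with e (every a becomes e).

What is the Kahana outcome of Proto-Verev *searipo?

Kahana: *searipo > searepo > searebo > sealebo > seelebo  (by vowel merger, intervocalic voicing, unconditioned shift, vowel merger)

seelebo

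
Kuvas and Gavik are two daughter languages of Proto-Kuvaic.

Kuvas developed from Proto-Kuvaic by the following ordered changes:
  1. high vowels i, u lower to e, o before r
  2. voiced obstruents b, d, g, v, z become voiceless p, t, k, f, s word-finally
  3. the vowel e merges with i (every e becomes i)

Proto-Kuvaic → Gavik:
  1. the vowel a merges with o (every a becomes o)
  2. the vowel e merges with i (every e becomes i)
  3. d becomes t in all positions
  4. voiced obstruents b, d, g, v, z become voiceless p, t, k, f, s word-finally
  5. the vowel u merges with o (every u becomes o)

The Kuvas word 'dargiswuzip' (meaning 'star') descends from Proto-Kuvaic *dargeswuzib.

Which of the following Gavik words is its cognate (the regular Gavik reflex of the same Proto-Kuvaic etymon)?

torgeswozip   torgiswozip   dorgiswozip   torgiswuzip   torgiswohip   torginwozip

Gavik: start from *dargeswuzib.
  rule 1 (vowel merger): dargeswuzib → dorgeswuzib
  rule 2 (vowel merger): dorgeswuzib → dorgiswuzib
  rule 3 (unconditioned shift): dorgiswuzib → torgiswuzib
  rule 4 (final devoicing): torgiswuzib → torgiswuzip
  rule 5 (vowel merger): torgiswuzip → torgiswozip
  ⇒ Gavik torgiswozip

torgiswozip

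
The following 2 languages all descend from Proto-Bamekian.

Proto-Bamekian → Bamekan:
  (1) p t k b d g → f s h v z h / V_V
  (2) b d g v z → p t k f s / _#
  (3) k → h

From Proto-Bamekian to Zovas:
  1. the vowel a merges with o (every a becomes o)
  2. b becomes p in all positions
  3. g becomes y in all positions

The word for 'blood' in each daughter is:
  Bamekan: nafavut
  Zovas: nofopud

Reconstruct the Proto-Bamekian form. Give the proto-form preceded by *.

*nafabud

Position 4: Bamekan has a, Zovas has o. Bamekan preserves a here (none of its changes turn any other segment into a), so the proto-segment is *a.
Position 7: Bamekan has t, Zovas has d. Zovas preserves d here (none of its changes turn any other segment into d), so the proto-segment is *d.
Position 2: Bamekan has a, Zovas has o. Bamekan preserves a here (none of its changes turn any other segment into a), so the proto-segment is *a.
Verify the candidate proto-form against each daughter:
Bamekan: *nafabud > nafavud > nafavut  (by intervocalic lenition, final devoicing)
Zovas: *nafabud
  nafabud → nofobud   [vowel merger]
  nofobud → nofopud   [unconditioned shift]
  nofopud (rule 3 does not apply)
  giving Zovas nofopud.
*nafabud is the unique common source.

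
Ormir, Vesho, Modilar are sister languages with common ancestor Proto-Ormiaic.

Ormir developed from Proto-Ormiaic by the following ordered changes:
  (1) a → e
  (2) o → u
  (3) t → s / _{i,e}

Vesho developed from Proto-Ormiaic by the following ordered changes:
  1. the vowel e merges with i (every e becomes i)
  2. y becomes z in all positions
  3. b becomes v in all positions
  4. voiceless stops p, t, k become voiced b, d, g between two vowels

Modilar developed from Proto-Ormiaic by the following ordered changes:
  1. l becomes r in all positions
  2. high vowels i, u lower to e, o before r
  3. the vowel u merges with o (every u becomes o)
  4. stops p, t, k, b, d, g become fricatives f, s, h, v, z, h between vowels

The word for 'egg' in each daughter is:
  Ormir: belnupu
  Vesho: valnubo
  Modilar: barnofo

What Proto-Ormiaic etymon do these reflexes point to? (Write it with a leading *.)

Position 3: Ormir has l, Vesho has l, Modilar has r. Ormir preserves l here (none of its changes turn any other segment into l), so the proto-segment is *l.
Position 2: Ormir has e, Vesho has a, Modilar has a. Vesho preserves a here (none of its changes turn any other segment into a), so the proto-segment is *a.
Position 7: Ormir has u, Vesho has o, Modilar has o. Vesho preserves o here (none of its changes turn any other segment into o), so the proto-segment is *o.
This points to *balnupo. Verify forward in each daughter:
Ormir: *balnupo > belnupo > belnupu  (by vowel merger, vowel merger)
Vesho: *balnupo
  balnupo (rule 1 does not apply)
  balnupo (rule 2 does not apply)
  balnupo → valnupo   [unconditioned shift]
  valnupo → valnubo   [intervocalic voicing]
  giving Vesho valnubo.
Modilar: start from *balnupo.
  rule 1 (unconditioned shift): balnupo → barnupo
  rule 2: no change — barnupo
  rule 3 (vowel merger): barnupo → barnopo
  rule 4 (intervocalic lenition): barnopo → barnofo
  ⇒ Modilar barnofo
No other proto-form is consistent with every reflex, so the reconstruction is *balnupo.

*balnupo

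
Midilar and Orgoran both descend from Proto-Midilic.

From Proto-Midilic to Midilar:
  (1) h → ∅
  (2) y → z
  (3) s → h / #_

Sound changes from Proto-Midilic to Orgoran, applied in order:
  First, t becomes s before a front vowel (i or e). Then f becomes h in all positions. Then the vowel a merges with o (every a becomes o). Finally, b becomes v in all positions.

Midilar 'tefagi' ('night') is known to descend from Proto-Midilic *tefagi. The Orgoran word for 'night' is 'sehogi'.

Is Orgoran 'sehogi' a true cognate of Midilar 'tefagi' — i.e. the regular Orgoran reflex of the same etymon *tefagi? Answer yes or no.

Derive the expected Orgoran reflex of *tefagi:
Orgoran: *tefagi
  tefagi → sefagi   [palatalisation]
  sefagi → sehagi   [unconditioned shift]
  sehagi → sehogi   [vowel merger]
  sehogi (rule 4 does not apply)
  giving Orgoran sehogi.
Orgoran 'sehogi' matches the regular reflex exactly, so the pair is cognate.

yes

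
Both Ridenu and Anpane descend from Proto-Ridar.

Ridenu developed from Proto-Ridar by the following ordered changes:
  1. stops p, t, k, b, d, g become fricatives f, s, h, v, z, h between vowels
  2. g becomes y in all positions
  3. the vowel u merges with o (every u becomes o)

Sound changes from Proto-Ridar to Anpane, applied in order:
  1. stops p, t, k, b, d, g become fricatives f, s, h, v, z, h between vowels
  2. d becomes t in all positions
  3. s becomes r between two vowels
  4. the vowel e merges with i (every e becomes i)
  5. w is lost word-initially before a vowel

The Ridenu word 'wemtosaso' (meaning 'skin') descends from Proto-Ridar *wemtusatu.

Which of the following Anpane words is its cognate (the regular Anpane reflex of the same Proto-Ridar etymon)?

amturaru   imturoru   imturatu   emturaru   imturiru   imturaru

Anpane: *wemtusatu
  wemtusatu → wemtusasu   [intervocalic lenition]
  wemtusasu (rule 2 does not apply)
  wemtusasu → wemturaru   [rhotacism]
  wemturaru → wimturaru   [vowel merger]
  wimturaru → imturaru   [glide loss]
  giving Anpane imturaru.
The other candidates each miss or misapply at least one Anpane change.

imturaru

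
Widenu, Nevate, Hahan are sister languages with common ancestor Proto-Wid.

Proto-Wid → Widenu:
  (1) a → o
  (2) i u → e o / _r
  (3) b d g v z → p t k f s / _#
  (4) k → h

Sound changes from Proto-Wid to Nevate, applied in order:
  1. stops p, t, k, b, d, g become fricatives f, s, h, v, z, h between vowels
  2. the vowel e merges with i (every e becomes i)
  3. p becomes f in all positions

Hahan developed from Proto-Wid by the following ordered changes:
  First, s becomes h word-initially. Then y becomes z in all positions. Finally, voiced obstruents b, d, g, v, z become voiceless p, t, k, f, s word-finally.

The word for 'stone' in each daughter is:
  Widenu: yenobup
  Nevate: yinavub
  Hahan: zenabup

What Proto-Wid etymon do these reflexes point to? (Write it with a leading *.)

*yenabub

Position 4: Widenu has o, Nevate has a, Hahan has a. Nevate preserves a here (none of its changes turn any other segment into a), so the proto-segment is *a.
Position 7: Widenu has p, Nevate has b, Hahan has p. Nevate preserves b here (none of its changes turn any other segment into b), so the proto-segment is *b.
Position 5: Widenu has b, Nevate has v, Hahan has b. Widenu preserves b here (none of its changes turn any other segment into b), so the proto-segment is *b.
Verify the candidate proto-form against each daughter:
Widenu: *yenabub > yenobub > yenobup  (by vowel merger, final devoicing)
Nevate: *yenabub > yenavub > yinavub  (by intervocalic lenition, vowel merger)
Hahan: *yenabub > zenabub > zenabup  (by unconditioned shift, final devoicing)
No other proto-form is consistent with every reflex, so the reconstruction is *yenabub.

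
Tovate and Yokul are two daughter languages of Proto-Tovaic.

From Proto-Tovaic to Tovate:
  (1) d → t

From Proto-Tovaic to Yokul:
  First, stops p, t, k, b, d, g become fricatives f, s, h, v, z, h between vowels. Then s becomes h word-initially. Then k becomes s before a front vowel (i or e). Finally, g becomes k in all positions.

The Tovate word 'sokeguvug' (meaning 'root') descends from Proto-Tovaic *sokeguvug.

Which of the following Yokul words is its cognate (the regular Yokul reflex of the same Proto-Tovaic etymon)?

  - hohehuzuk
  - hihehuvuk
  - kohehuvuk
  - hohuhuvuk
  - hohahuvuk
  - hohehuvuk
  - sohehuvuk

Yokul: *sokeguvug
  sokeguvug → sohehuvug   [intervocalic lenition]
  sohehuvug → hohehuvug   [debuccalisation]
  hohehuvug (rule 3 does not apply)
  hohehuvug → hohehuvuk   [unconditioned shift]
  giving Yokul hohehuvuk.

hohehuvuk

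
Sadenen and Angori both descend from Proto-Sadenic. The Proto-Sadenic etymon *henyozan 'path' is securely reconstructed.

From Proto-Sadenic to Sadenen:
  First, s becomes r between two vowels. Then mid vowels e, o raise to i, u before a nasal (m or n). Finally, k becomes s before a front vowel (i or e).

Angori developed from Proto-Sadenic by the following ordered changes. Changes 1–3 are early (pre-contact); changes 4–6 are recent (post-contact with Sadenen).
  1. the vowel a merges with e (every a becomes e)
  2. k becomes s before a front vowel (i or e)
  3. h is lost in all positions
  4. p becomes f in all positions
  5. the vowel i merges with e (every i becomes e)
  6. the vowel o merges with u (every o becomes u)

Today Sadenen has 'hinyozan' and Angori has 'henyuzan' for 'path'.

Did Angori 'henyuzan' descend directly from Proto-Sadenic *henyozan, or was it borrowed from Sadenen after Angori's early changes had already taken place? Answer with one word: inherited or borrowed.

borrowed

If inherited, *henyozan would pass through all of Angori's changes:
Angori: start from *henyozan.
  rule 1 (vowel merger): henyozan → henyozen
  rule 2: no change — henyozen
  rule 3 (h-loss): henyozen → enyozen
  rule 4: no change — enyozen
  rule 5: no change — enyozen
  rule 6 (vowel merger): enyozen → enyuzen
  ⇒ Angori enyuzen
If borrowed from Sadenen 'hinyozan' after the early changes, it would undergo only the recent ones:
  rule 4 (unconditioned shift): no change (hinyozan)
  rule 5 (vowel merger): hinyozan → henyozan
  rule 6 (vowel merger): henyozan → henyuzan
  ⇒ as a loan: henyuzan
Angori 'henyuzan' matches the loan outcome 'henyuzan', not the inherited 'enyuzen' — it skipped the early Angori changes, so it was borrowed from Sadenen.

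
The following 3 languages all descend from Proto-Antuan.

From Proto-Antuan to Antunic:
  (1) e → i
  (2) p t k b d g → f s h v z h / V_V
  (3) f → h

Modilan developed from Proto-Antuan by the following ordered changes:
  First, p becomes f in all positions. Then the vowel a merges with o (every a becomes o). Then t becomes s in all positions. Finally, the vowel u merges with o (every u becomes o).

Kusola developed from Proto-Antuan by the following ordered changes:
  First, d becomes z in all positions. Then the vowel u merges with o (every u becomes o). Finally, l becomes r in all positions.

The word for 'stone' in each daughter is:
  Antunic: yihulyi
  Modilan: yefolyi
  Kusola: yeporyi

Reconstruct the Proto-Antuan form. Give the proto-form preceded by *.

Position 5: Antunic has l, Modilan has l, Kusola has r. Antunic preserves l here (none of its changes turn any other segment into l), so the proto-segment is *l.
Position 3: Antunic has h, Modilan has f, Kusola has p. Kusola preserves p here (none of its changes turn any other segment into p), so the proto-segment is *p.
Verify the candidate proto-form against each daughter:
Antunic: *yepulyi
  yepulyi → yipulyi   [vowel merger]
  yipulyi → yifulyi   [intervocalic lenition]
  yifulyi → yihulyi   [unconditioned shift]
  giving Antunic yihulyi.
Modilan: start from *yepulyi.
  rule 1 (unconditioned shift): yepulyi → yefulyi
  rule 2: no change — yefulyi
  rule 3: no change — yefulyi
  rule 4 (vowel merger): yefulyi → yefolyi
  ⇒ Modilan yefolyi
Kusola: *yepulyi
  yepulyi (rule 1 does not apply)
  yepulyi → yepolyi   [vowel merger]
  yepolyi → yeporyi   [unconditioned shift]
  giving Kusola yeporyi.
*yepulyi is the unique common source.

*yepulyi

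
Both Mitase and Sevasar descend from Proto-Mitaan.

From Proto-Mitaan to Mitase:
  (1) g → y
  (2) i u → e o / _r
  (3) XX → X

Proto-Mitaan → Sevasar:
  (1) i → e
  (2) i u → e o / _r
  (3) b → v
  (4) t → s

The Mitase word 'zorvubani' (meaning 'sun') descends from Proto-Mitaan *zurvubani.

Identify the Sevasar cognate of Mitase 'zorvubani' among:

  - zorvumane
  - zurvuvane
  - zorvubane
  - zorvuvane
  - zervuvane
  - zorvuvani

Sevasar: start from *zurvubani.
  rule 1 (vowel merger): zurvubani → zurvubane
  rule 2 (pre-rhotic lowering): zurvubane → zorvubane
  rule 3 (unconditioned shift): zorvubane → zorvuvane
  rule 4: no change — zorvuvane
  ⇒ Sevasar zorvuvane
Only 'zorvuvane' matches the regular Sevasar development of *zurvubani.

zorvuvane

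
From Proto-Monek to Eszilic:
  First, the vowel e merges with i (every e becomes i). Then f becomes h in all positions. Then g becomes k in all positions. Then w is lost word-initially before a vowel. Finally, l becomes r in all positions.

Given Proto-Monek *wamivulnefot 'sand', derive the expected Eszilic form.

amivurnihot

Eszilic: *wamivulnefot > wamivulnifot > wamivulnihot > amivulnihot > amivurnihot  (by vowel merger, unconditioned shift, glide loss, unconditioned shift)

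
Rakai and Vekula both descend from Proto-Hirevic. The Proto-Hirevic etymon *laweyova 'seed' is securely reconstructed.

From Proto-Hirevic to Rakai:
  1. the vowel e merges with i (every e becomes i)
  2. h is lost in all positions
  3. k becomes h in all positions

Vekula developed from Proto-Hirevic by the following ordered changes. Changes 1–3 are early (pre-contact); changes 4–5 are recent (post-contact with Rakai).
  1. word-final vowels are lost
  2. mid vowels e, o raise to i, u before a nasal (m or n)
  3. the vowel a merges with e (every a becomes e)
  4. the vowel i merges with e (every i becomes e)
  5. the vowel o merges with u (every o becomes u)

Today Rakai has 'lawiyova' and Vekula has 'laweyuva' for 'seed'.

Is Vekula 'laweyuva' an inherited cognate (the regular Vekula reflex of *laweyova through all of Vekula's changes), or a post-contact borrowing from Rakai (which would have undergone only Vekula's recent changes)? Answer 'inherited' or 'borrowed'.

If inherited, *laweyova would pass through all of Vekula's changes:
Vekula: *laweyova > laweyov > leweyov > leweyuv  (by apocope, vowel merger, vowel merger)
If borrowed from Rakai 'lawiyova' after the early changes, it would undergo only the recent ones:
  rule 4 (vowel merger): lawiyova → laweyova
  rule 5 (vowel merger): laweyova → laweyuva
  ⇒ as a loan: laweyuva
Vekula 'laweyuva' matches the loan outcome 'laweyuva', not the inherited 'leweyuv' — it skipped the early Vekula changes, so it was borrowed from Rakai.

borrowed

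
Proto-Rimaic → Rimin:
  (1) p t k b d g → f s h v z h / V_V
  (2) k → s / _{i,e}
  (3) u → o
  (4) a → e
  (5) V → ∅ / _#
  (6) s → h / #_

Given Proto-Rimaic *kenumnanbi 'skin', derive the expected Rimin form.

Rimin: *kenumnanbi > senumnanbi > senomnanbi > senomnenbi > senomnenb > henomnenb  (by palatalisation, vowel merger, vowel merger, apocope, debuccalisation)

henomnenb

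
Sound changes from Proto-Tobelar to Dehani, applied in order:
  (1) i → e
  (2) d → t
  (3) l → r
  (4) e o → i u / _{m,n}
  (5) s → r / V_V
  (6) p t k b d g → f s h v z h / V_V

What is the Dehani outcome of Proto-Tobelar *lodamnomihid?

rosamnumehet

Dehani: *lodamnomihid
  lodamnomihid → lodamnomehed   [vowel merger]
  lodamnomehed → lotamnomehet   [unconditioned shift]
  lotamnomehet → rotamnomehet   [unconditioned shift]
  rotamnomehet → rotamnumehet   [pre-nasal raising]
  rotamnumehet (rule 5 does not apply)
  rotamnumehet → rosamnumehet   [intervocalic lenition]
  giving Dehani rosamnumehet.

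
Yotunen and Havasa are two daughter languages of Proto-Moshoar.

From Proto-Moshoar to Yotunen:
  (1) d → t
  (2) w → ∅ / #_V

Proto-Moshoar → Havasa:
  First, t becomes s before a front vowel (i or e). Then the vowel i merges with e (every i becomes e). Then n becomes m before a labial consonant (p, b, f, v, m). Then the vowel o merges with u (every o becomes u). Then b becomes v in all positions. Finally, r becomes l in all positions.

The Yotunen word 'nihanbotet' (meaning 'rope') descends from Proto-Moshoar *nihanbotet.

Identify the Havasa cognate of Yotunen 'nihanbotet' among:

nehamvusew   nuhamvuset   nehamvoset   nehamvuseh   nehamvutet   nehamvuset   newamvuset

Havasa: start from *nihanbotet.
  rule 1 (palatalisation): nihanbotet → nihanboset
  rule 2 (vowel merger): nihanboset → nehanboset
  rule 3 (nasal place assimilation): nehanboset → nehamboset
  rule 4 (vowel merger): nehamboset → nehambuset
  rule 5 (unconditioned shift): nehambuset → nehamvuset
  rule 6: no change — nehamvuset
  ⇒ Havasa nehamvuset
The other candidates each miss or misapply at least one Havasa change.

nehamvuset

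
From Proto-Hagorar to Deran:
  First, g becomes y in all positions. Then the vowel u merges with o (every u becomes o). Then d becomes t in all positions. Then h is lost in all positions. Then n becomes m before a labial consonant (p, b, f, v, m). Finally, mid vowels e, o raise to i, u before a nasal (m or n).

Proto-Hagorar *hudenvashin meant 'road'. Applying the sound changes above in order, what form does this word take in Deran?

Deran: *hudenvashin > hodenvashin > hotenvashin > otenvasin > otemvasin > otimvasin  (by vowel merger, unconditioned shift, h-loss, nasal place assimilation, pre-nasal raising)

otimvasin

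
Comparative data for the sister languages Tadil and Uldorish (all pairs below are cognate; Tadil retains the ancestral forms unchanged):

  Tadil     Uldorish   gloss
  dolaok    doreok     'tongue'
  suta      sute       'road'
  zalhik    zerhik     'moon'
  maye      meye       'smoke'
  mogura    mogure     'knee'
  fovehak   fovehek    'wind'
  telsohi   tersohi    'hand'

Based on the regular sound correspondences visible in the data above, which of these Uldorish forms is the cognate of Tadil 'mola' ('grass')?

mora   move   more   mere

dolaok ~ doreok — Tadil l corresponds to Uldorish r between vowels (before a back vowel).
suta ~ sute, mogura ~ mogure — Tadil a corresponds to Uldorish e word-finally.
Applying these to Tadil 'mola':
  mola → mora   (l→r between vowels (before a back vowel))
  mora → more   (a→e word-finally)
So the Uldorish cognate is 'more'.

more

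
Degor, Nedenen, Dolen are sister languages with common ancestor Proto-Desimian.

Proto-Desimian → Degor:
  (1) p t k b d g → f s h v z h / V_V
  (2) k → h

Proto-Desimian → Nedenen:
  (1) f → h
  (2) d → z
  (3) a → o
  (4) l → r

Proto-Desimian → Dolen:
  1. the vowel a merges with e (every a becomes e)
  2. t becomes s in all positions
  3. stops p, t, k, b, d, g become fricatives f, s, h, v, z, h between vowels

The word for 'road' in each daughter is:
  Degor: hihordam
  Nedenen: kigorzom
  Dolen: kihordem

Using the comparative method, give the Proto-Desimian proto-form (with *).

*kigordam

Position 6: Degor has d, Nedenen has z, Dolen has d. Degor preserves d here (none of its changes turn any other segment into d), so the proto-segment is *d.
Position 7: Degor has a, Nedenen has o, Dolen has e. Degor preserves a here (none of its changes turn any other segment into a), so the proto-segment is *a.
Position 3: Degor has h, Nedenen has g, Dolen has h. Nedenen preserves g here (none of its changes turn any other segment into g), so the proto-segment is *g.
This points to *kigordam. Verify forward in each daughter:
Degor: *kigordam > kihordam > hihordam  (by intervocalic lenition, unconditioned shift)
Nedenen: start from *kigordam.
  rule 1: no change — kigordam
  rule 2 (unconditioned shift): kigordam → kigorzam
  rule 3 (vowel merger): kigorzam → kigorzom
  rule 4: no change — kigorzom
  ⇒ Nedenen kigorzom
Dolen: *kigordam > kigordem > kihordem  (by vowel merger, intervocalic lenition)
No other proto-form is consistent with every reflex, so the reconstruction is *kigordam.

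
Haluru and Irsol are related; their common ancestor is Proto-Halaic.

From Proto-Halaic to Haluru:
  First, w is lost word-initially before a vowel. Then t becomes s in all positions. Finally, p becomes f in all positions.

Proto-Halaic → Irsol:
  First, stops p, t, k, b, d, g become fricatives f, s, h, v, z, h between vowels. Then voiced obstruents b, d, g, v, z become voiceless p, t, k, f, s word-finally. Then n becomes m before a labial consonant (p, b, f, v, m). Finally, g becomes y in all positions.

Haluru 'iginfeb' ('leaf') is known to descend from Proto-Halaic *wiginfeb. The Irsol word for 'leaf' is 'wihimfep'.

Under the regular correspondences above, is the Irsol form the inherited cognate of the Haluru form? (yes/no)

yes

Derive the expected Irsol reflex of *wiginfeb:
Irsol: *wiginfeb > wihinfeb > wihinfep > wihimfep  (by intervocalic lenition, final devoicing, nasal place assimilation)
Irsol 'wihimfep' matches the regular reflex exactly, so the pair is cognate.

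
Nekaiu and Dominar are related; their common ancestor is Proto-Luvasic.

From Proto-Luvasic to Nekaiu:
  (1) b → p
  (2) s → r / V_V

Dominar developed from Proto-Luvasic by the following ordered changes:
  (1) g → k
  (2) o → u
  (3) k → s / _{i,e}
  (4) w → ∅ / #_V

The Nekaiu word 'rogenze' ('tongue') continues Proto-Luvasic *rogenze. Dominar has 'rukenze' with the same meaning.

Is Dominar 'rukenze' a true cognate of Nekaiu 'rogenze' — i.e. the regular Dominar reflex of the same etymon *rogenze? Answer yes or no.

Derive the expected Dominar reflex of *rogenze:
Dominar: *rogenze > rokenze > rukenze > rusenze  (by unconditioned shift, vowel merger, palatalisation)
The regular Dominar reflex would be 'rusenze', but the attested form is 'rukenze'. The correspondence is irregular, so they are not cognates (the Dominar form has a different source).

no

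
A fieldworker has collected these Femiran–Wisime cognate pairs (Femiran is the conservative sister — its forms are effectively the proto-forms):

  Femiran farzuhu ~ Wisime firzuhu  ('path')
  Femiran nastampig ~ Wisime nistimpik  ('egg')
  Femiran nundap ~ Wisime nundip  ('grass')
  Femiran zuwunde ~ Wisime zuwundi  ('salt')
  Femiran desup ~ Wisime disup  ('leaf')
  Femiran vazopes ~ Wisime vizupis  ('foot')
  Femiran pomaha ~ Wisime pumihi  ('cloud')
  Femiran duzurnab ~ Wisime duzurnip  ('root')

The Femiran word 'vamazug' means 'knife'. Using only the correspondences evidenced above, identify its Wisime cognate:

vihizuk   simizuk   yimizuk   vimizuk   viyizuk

nastampig ~ nistimpik — Femiran a corresponds to Wisime i after a consonant, before a nasal.
nastampig ~ nistimpik, vazopes ~ vizupis — Femiran a corresponds to Wisime i after a consonant, before a consonant other than r, m, n, p, b, f, v.
nastampig ~ nistimpik — Femiran g corresponds to Wisime k word-finally.
Applying these to Femiran 'vamazug':
  vamazug → vimazug   (a→i after a consonant, before a nasal)
  vimazug → vimizug   (a→i after a consonant, before a consonant other than r, m, n, p, b, f, v)
  vimizug → vimizuk   (g→k word-finally)
So the Wisime cognate is 'vimizuk'.

vimizuk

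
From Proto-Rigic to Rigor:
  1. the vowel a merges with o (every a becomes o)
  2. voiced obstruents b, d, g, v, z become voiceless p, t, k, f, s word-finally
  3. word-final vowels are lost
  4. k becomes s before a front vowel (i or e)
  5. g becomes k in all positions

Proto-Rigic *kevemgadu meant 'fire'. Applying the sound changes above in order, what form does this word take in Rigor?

sevemkod

Rigor: start from *kevemgadu.
  rule 1 (vowel merger): kevemgadu → kevemgodu
  rule 2: no change — kevemgodu
  rule 3 (apocope): kevemgodu → kevemgod
  rule 4 (palatalisation): kevemgod → sevemgod
  rule 5 (unconditioned shift): sevemgod → sevemkod
  ⇒ Rigor sevemkod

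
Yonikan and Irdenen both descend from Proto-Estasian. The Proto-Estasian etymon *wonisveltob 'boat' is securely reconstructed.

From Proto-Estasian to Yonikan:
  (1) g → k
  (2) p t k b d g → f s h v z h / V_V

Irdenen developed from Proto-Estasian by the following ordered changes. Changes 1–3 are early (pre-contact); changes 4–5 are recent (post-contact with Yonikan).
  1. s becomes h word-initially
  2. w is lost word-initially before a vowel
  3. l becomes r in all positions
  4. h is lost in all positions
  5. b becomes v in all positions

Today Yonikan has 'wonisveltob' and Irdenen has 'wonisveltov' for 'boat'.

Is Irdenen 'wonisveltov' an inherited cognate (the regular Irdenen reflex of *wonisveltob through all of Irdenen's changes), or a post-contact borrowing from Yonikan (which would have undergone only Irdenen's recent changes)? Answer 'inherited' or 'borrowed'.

If inherited, *wonisveltob would pass through all of Irdenen's changes:
Irdenen: *wonisveltob > onisveltob > onisvertob > onisvertov  (by glide loss, unconditioned shift, unconditioned shift)
If borrowed from Yonikan 'wonisveltob' after the early changes, it would undergo only the recent ones:
  rule 4 (h-loss): no change (wonisveltob)
  rule 5 (unconditioned shift): wonisveltob → wonisveltov
  ⇒ as a loan: wonisveltov
Irdenen 'wonisveltov' matches the loan outcome 'wonisveltov', not the inherited 'onisvertov' — it skipped the early Irdenen changes, so it was borrowed from Yonikan.

borrowed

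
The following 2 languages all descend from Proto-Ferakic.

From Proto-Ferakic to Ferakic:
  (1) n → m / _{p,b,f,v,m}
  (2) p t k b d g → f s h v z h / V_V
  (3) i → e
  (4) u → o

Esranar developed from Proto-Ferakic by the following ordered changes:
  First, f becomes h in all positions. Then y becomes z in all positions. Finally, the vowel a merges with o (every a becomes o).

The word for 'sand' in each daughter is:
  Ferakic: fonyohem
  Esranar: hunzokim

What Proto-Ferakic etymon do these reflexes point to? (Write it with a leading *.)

Position 2: Ferakic has o, Esranar has u. Esranar preserves u here (none of its changes turn any other segment into u), so the proto-segment is *u.
Position 4: Ferakic has y, Esranar has z. Ferakic preserves y here (none of its changes turn any other segment into y), so the proto-segment is *y.
Position 7: Ferakic has e, Esranar has i. Esranar preserves i here (none of its changes turn any other segment into i), so the proto-segment is *i.
Verify the candidate proto-form against each daughter:
Ferakic: *funyokim > funyohim > funyohem > fonyohem  (by intervocalic lenition, vowel merger, vowel merger)
Esranar: start from *funyokim.
  rule 1 (unconditioned shift): funyokim → hunyokim
  rule 2 (unconditioned shift): hunyokim → hunzokim
  rule 3: no change — hunzokim
  ⇒ Esranar hunzokim
No other proto-form is consistent with every reflex, so the reconstruction is *funyokim.

*funyokim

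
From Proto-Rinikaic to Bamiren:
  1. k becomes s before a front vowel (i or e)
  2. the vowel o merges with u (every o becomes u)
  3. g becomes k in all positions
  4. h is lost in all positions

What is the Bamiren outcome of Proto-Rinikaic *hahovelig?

auvelik

Bamiren: start from *hahovelig.
  rule 1: no change — hahovelig
  rule 2 (vowel merger): hahovelig → hahuvelig
  rule 3 (unconditioned shift): hahuvelig → hahuvelik
  rule 4 (h-loss): hahuvelik → auvelik
  ⇒ Bamiren auvelik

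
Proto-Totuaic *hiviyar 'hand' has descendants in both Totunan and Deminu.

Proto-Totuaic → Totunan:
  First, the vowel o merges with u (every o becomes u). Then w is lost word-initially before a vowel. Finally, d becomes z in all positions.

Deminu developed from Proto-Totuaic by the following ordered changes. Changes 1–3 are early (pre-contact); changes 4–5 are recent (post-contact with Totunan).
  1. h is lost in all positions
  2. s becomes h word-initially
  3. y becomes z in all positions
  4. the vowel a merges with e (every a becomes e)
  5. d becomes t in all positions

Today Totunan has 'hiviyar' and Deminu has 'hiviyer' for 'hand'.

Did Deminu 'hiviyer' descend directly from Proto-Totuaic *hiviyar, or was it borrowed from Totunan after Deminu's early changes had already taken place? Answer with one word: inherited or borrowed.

borrowed

If inherited, *hiviyar would pass through all of Deminu's changes:
Deminu: *hiviyar > iviyar > ivizar > ivizer  (by h-loss, unconditioned shift, vowel merger)
If borrowed from Totunan 'hiviyar' after the early changes, it would undergo only the recent ones:
  rule 4 (vowel merger): hiviyar → hiviyer
  rule 5 (unconditioned shift): no change (hiviyer)
  ⇒ as a loan: hiviyer
Deminu 'hiviyer' matches the loan outcome 'hiviyer', not the inherited 'ivizer' — it skipped the early Deminu changes, so it was borrowed from Totunan.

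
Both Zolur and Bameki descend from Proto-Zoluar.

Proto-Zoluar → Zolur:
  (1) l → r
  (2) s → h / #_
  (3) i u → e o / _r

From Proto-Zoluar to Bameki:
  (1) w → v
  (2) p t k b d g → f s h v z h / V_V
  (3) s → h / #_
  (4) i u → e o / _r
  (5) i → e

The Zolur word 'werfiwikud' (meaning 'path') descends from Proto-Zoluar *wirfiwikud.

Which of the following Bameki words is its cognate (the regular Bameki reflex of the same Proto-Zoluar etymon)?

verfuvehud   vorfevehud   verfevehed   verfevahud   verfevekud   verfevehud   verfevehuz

Bameki: *wirfiwikud > virfivikud > virfivihud > verfivihud > verfevehud  (by unconditioned shift, intervocalic lenition, pre-rhotic lowering, vowel merger)
The other candidates each miss or misapply at least one Bameki change.

verfevehud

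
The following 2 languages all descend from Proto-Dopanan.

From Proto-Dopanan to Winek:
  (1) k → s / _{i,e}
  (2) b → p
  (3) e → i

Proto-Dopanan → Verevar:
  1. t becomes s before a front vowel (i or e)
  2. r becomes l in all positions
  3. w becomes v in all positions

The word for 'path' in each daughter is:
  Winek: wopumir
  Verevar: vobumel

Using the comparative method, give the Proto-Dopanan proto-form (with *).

Position 7: Winek has r, Verevar has l. Winek preserves r here (none of its changes turn any other segment into r), so the proto-segment is *r.
Position 1: Winek has w, Verevar has v. Winek preserves w here (none of its changes turn any other segment into w), so the proto-segment is *w.
Position 3: Winek has p, Verevar has b. Verevar preserves b here (none of its changes turn any other segment into b), so the proto-segment is *b.
This points to *wobumer. Verify forward in each daughter:
Winek: *wobumer > wopumer > wopumir  (by unconditioned shift, vowel merger)
Verevar: *wobumer > wobumel > vobumel  (by unconditioned shift, unconditioned shift)
*wobumer is the unique common source.

*wobumer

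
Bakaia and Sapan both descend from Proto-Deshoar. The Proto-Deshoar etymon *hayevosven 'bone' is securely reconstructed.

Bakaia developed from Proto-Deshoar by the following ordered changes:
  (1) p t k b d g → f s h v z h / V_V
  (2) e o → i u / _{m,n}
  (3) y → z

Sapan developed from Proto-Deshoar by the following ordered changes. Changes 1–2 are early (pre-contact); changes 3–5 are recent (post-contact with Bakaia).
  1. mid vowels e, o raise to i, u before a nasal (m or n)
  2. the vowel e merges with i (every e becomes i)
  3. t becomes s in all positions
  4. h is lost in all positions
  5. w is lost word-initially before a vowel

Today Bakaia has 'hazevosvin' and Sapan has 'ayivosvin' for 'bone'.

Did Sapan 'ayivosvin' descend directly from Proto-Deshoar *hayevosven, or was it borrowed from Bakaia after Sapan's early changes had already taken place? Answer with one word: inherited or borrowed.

inherited

If inherited, *hayevosven would pass through all of Sapan's changes:
Sapan: *hayevosven > hayevosvin > hayivosvin > ayivosvin  (by pre-nasal raising, vowel merger, h-loss)
If borrowed from Bakaia 'hazevosvin' after the early changes, it would undergo only the recent ones:
  rule 3 (unconditioned shift): no change (hazevosvin)
  rule 4 (h-loss): hazevosvin → azevosvin
  rule 5 (glide loss): no change (azevosvin)
  ⇒ as a loan: azevosvin
Sapan 'ayivosvin' matches the inherited outcome exactly, so it is an inherited cognate, not a loan.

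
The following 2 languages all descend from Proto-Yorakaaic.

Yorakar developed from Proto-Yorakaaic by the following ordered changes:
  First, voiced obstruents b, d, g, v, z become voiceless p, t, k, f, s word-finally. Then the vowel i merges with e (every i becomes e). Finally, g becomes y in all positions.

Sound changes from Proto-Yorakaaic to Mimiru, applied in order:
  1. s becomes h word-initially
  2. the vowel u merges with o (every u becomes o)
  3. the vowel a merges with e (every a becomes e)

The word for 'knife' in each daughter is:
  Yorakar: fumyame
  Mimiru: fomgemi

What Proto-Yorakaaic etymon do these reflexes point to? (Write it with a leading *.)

*fumgami

Position 2: Yorakar has u, Mimiru has o. Yorakar preserves u here (none of its changes turn any other segment into u), so the proto-segment is *u.
Position 4: Yorakar has y, Mimiru has g. Mimiru preserves g here (none of its changes turn any other segment into g), so the proto-segment is *g.
Position 7: Yorakar has e, Mimiru has i. Mimiru preserves i here (none of its changes turn any other segment into i), so the proto-segment is *i.
Continuing position by position gives *fumgami; check it forward:
Yorakar: start from *fumgami.
  rule 1: no change — fumgami
  rule 2 (vowel merger): fumgami → fumgame
  rule 3 (unconditioned shift): fumgame → fumyame
  ⇒ Yorakar fumyame
Mimiru: start from *fumgami.
  rule 1: no change — fumgami
  rule 2 (vowel merger): fumgami → fomgami
  rule 3 (vowel merger): fomgami → fomgemi
  ⇒ Mimiru fomgemi
Only *fumgami yields all of Yorakar fumyame, Mimiru fomgemi.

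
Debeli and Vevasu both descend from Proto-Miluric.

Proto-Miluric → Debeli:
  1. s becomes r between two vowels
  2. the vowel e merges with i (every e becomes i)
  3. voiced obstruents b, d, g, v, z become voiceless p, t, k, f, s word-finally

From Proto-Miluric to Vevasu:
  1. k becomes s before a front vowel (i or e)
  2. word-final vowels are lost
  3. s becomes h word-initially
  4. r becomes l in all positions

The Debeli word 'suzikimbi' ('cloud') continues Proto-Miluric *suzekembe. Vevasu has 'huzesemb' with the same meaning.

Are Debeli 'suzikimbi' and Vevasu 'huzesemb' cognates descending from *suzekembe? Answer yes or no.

yes

Derive the expected Vevasu reflex of *suzekembe:
Vevasu: *suzekembe
  suzekembe → suzesembe   [palatalisation]
  suzesembe → suzesemb   [apocope]
  suzesemb → huzesemb   [debuccalisation]
  huzesemb (rule 4 does not apply)
  giving Vevasu huzesemb.
Vevasu 'huzesemb' matches the regular reflex exactly, so the pair is cognate.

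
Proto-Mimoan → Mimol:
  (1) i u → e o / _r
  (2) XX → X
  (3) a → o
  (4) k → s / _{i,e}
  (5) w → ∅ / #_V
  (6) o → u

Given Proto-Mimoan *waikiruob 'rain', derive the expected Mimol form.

uiseruub

Mimol: *waikiruob > waikeruob > woikeruob > woiseruob > oiseruob > uiseruub  (by pre-rhotic lowering, vowel merger, palatalisation, glide loss, vowel merger)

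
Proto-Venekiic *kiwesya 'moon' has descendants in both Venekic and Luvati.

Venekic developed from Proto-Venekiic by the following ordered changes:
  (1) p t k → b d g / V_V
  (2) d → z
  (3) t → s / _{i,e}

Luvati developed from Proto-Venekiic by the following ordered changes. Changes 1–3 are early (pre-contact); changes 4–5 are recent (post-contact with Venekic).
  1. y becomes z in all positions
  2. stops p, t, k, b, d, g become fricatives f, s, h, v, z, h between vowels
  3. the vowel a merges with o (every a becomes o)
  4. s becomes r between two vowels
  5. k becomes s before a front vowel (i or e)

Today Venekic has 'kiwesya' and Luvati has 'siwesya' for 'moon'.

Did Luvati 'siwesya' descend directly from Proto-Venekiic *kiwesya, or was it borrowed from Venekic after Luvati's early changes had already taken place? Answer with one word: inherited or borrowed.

If inherited, *kiwesya would pass through all of Luvati's changes:
Luvati: *kiwesya > kiwesza > kiweszo > siweszo  (by unconditioned shift, vowel merger, palatalisation)
If borrowed from Venekic 'kiwesya' after the early changes, it would undergo only the recent ones:
  rule 4 (rhotacism): no change (kiwesya)
  rule 5 (palatalisation): kiwesya → siwesya
  ⇒ as a loan: siwesya
Luvati 'siwesya' matches the loan outcome 'siwesya', not the inherited 'siweszo' — it skipped the early Luvati changes, so it was borrowed from Venekic.

borrowed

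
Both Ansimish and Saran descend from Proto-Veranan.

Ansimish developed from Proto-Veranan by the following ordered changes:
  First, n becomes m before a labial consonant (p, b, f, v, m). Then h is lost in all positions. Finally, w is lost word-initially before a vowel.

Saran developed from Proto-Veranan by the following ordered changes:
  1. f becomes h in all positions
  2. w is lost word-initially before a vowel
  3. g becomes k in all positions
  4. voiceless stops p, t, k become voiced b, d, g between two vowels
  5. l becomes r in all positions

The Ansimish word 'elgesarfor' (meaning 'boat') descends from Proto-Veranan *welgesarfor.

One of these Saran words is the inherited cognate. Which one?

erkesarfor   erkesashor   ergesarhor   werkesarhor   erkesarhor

erkesarhor

Saran: *welgesarfor
  welgesarfor → welgesarhor   [unconditioned shift]
  welgesarhor → elgesarhor   [glide loss]
  elgesarhor → elkesarhor   [unconditioned shift]
  elkesarhor (rule 4 does not apply)
  elkesarhor → erkesarhor   [unconditioned shift]
  giving Saran erkesarhor.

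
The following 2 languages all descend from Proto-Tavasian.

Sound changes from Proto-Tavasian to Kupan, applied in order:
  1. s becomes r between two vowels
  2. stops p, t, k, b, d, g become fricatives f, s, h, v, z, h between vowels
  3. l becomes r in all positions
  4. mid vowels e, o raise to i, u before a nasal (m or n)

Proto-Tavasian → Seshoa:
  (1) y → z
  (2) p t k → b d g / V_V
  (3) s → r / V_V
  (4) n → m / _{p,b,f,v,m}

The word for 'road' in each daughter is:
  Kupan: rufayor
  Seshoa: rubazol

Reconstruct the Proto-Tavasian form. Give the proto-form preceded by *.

*rupayol

Position 3: Kupan has f, Seshoa has b. Taking the neighbouring segments as reconstructed: Kupan f could go back to *p or *f; Seshoa b could go back to *p or *b — the one source consistent with every daughter is *p.
Position 7: Kupan has r, Seshoa has l. Seshoa preserves l here (none of its changes turn any other segment into l), so the proto-segment is *l.
Position 5: Kupan has y, Seshoa has z. Kupan preserves y here (none of its changes turn any other segment into y), so the proto-segment is *y.
The remaining positions agree across the daughters. Check the candidate against every language:
Kupan: start from *rupayol.
  rule 1: no change — rupayol
  rule 2 (intervocalic lenition): rupayol → rufayol
  rule 3 (unconditioned shift): rufayol → rufayor
  rule 4: no change — rufayor
  ⇒ Kupan rufayor
Seshoa: start from *rupayol.
  rule 1 (unconditioned shift): rupayol → rupazol
  rule 2 (intervocalic voicing): rupazol → rubazol
  rule 3: no change — rubazol
  rule 4: no change — rubazol
  ⇒ Seshoa rubazol
*rupayol is the unique common source.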